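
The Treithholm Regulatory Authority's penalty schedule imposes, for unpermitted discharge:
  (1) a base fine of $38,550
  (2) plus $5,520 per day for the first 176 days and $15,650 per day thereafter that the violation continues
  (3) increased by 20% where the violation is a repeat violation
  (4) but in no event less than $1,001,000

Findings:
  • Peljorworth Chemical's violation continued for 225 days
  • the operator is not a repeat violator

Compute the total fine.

$1,776,920

First 176 days: 176 × $5,520 = $971,520
Remaining days: (225 − 176) × $15,650 = $766,850
Per-day component: $971,520 + $766,850 = $1,738,370
Base plus per-day: $38,550 + $1,738,370 = $1,776,920
The operator is not a repeat violator: no 20% increase.
Minimum $1,001,000: $1,776,920 meets the minimum, no increase.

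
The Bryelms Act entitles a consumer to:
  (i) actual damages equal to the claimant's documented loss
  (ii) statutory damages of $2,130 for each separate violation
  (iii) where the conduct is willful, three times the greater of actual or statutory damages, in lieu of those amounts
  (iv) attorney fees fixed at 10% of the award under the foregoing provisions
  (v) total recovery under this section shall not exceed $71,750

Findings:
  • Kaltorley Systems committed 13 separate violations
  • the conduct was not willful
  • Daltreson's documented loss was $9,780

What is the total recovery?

$41,217

Statutory damages: 13 × $2,130 = $27,690
Conduct not willful: the in-lieu enhancement does not apply.
Actual plus statutory damages: $9,780 + $27,690 = $37,470
Attorney fees: 10% of $37,470 = $3,747
Total before cap: $37,470 + $3,747 = $41,217
Cap at $71,750: $41,217 is within the cap, no reduction.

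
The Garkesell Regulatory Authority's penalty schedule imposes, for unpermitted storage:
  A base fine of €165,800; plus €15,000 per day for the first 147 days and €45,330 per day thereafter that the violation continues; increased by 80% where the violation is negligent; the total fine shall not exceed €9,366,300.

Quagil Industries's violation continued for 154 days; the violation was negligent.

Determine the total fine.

€4,838,598

First 147 days: 147 × €15,000 = €2,205,000
Remaining days: (154 − 147) × €45,330 = €317,310
Per-day component: €2,205,000 + €317,310 = €2,522,310
Base plus per-day: €165,800 + €2,522,310 = €2,688,110
Enhancement: 80% of €2,688,110 = €2,150,488
Enhanced fine: €2,688,110 + €2,150,488 = €4,838,598
Cap at €9,366,300: €4,838,598 is within the cap, no reduction.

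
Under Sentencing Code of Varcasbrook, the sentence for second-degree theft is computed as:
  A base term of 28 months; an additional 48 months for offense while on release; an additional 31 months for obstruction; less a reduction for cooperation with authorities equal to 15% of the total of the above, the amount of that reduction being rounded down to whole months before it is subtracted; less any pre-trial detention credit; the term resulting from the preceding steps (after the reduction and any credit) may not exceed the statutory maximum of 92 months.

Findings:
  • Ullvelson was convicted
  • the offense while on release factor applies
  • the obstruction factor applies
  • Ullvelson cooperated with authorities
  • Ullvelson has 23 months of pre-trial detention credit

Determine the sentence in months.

68 months

Offense while on release enhancement: +48 months
Obstruction enhancement: +31 months
Adjusted term: 28 months + 48 months + 31 months = 107 months
Cooperation with authorities reduction: 15% of 107 months = 16 months (rounded down)
After reduction: 107 − 16 = 91 months
Less pre-trial detention credit: 91 months − 23 months = 68 months
Cap at 92 months: 68 months is within the cap, no reduction.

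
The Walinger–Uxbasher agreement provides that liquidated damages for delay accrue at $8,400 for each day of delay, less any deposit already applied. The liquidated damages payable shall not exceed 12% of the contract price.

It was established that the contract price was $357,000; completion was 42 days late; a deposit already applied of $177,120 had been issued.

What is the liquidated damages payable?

Per-day damages: 42 × $8,400 = $352,800
Less deposit already applied: $352,800 − $177,120 = $175,680
Cap: 12% of $357,000 = $42,840
Cap at $42,840: $175,680 exceeds the cap → $42,840

$42,840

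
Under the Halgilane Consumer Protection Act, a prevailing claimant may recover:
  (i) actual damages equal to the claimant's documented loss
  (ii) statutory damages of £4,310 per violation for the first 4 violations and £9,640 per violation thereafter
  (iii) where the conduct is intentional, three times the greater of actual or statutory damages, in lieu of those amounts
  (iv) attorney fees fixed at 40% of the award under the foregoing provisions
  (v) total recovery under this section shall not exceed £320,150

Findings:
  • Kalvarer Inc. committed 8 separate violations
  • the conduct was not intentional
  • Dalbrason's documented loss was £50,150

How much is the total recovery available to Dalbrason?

First 4 violations: 4 × £4,310 = £17,240
Remaining violations: (8 − 4) × £9,640 = £38,560
Statutory damages: £17,240 + £38,560 = £55,800
Conduct not intentional: the in-lieu enhancement does not apply.
Actual plus statutory damages: £50,150 + £55,800 = £105,950
Attorney fees: 40% of £105,950 = £42,380
Total before cap: £105,950 + £42,380 = £148,330
Cap at £320,150: £148,330 is within the cap, no reduction.

£148,330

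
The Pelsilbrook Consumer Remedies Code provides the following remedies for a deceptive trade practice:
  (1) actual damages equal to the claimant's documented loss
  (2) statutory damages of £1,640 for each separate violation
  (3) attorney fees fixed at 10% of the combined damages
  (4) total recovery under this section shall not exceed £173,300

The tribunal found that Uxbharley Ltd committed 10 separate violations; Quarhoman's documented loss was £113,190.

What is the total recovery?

£142,549

Statutory damages: 10 × £1,640 = £16,400
Combined damages: £113,190 + £16,400 = £129,590
Attorney fees: 10% of £129,590 = £12,959
Total before cap: £129,590 + £12,959 = £142,549
Cap at £173,300: £142,549 is within the cap, no reduction.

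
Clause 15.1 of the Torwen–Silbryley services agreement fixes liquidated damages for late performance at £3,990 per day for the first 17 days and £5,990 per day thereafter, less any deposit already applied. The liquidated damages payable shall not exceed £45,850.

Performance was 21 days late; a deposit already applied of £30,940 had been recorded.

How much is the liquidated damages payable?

First 17 days: 17 × £3,990 = £67,830
Remaining days: (21 − 17) × £5,990 = £23,960
Accrued per-day damages: £67,830 + £23,960 = £91,790
Less deposit already applied: £91,790 − £30,940 = £60,850
Cap at £45,850: £60,850 exceeds the cap → £45,850

£45,850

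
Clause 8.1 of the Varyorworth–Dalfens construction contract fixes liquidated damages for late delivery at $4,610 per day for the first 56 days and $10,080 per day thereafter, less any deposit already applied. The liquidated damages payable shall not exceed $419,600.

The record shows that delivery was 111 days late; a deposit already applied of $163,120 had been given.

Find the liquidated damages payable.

$419,600

First 56 days: 56 × $4,610 = $258,160
Remaining days: (111 − 56) × $10,080 = $554,400
Accrued per-day damages: $258,160 + $554,400 = $812,560
Less deposit already applied: $812,560 − $163,120 = $649,440
Cap at $419,600: $649,440 exceeds the cap → $419,600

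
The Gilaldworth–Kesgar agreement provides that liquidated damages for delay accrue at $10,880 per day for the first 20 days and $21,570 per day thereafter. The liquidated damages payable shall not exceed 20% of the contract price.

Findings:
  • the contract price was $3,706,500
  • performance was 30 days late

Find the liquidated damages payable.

$433,300

First 20 days: 20 × $10,880 = $217,600
Remaining days: (30 − 20) × $21,570 = $215,700
Accrued per-day damages: $217,600 + $215,700 = $433,300
Cap: 20% of $3,706,500 = $741,300
Cap at $741,300: $433,300 is within the cap, no reduction.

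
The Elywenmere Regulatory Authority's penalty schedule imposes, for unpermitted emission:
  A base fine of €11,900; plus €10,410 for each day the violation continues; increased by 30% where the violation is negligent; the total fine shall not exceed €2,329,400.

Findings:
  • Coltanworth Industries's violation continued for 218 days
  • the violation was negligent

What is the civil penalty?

€2,329,400

Per-day component: 218 × €10,410 = €2,269,380
Base plus per-day: €11,900 + €2,269,380 = €2,281,280
Enhancement: 30% of €2,281,280 = €684,384
Enhanced fine: €2,281,280 + €684,384 = €2,965,664
Cap at €2,329,400: €2,965,664 exceeds the cap → €2,329,400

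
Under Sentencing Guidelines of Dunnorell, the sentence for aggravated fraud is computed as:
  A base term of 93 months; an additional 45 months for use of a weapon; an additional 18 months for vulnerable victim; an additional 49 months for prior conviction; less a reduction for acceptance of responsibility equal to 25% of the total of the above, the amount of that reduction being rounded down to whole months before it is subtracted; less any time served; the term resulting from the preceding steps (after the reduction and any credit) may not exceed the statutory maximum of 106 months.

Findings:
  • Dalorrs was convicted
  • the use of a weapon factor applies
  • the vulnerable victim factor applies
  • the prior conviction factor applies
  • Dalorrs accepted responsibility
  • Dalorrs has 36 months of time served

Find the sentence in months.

106 months

Use of a weapon enhancement: +45 months
Vulnerable victim enhancement: +18 months
Prior conviction enhancement: +49 months
Adjusted term: 93 months + 45 months + 18 months + 49 months = 205 months
Acceptance of responsibility reduction: 25% of 205 months = 51 months (rounded down)
After reduction: 205 − 51 = 154 months
Less time served: 154 months − 36 months = 118 months
Cap at 106 months: 118 months exceeds the cap → 106 months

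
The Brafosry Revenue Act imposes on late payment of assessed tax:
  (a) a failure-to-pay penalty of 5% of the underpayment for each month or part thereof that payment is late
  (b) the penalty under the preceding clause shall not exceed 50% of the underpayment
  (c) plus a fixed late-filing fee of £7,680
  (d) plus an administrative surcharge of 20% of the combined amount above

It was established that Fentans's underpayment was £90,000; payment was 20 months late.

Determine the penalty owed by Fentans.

£63,216

Accrued rate: 5% × 20 = 100%, capped at 50% → 50%
Failure-to-pay penalty: 50% of £90,000 = £45,000
Penalty before surcharge: £45,000 + £7,680 = £52,680
Administrative surcharge: 20% of £52,680 = £10,536
Total penalty: £52,680 + £10,536 = £63,216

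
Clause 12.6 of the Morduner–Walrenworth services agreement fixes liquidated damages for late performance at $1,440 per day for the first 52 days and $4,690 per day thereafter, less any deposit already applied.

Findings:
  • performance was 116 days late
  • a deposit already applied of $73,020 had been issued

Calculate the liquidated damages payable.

$302,020

First 52 days: 52 × $1,440 = $74,880
Remaining days: (116 − 52) × $4,690 = $300,160
Accrued per-day damages: $74,880 + $300,160 = $375,040
Less deposit already applied: $375,040 − $73,020 = $302,020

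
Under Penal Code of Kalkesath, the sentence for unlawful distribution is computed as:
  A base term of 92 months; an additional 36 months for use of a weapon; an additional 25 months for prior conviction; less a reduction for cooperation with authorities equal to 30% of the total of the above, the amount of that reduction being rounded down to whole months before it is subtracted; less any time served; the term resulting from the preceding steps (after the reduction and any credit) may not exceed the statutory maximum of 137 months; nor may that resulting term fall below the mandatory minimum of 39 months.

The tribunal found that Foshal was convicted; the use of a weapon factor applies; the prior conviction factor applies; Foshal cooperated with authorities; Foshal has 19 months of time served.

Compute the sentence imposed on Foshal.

Use of a weapon enhancement: +36 months
Prior conviction enhancement: +25 months
Adjusted term: 92 months + 36 months + 25 months = 153 months
Cooperation with authorities reduction: 30% of 153 months = 45 months (rounded down)
After reduction: 153 − 45 = 108 months
Less time served: 108 months − 19 months = 89 months
Cap at 137 months: 89 months is within the cap, no reduction.
Minimum 39 months: 89 months meets the minimum, no increase.

89 months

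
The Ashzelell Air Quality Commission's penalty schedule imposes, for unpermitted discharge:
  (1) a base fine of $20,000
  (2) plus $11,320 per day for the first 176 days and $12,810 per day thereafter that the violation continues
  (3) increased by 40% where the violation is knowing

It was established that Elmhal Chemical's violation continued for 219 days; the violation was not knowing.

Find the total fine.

First 176 days: 176 × $11,320 = $1,992,320
Remaining days: (219 − 176) × $12,810 = $550,830
Per-day component: $1,992,320 + $550,830 = $2,543,150
Base plus per-day: $20,000 + $2,543,150 = $2,563,150
The violation was not knowing: no 40% increase.

$2,563,150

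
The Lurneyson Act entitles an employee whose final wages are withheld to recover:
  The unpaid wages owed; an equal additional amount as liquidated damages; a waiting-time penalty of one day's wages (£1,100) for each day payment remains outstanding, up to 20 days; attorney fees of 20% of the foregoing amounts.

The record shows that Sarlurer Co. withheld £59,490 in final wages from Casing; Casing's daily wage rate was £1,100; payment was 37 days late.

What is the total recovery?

£169,176

Liquidated damages (equal amount): £59,490
Penalty days: min(37, 20) = 20
Waiting-time penalty: 20 × £1,100 = £22,000
Subtotal: £59,490 + £59,490 + £22,000 = £140,980
Attorney fees: 20% of £140,980 = £28,196
Total award: £140,980 + £28,196 = £169,176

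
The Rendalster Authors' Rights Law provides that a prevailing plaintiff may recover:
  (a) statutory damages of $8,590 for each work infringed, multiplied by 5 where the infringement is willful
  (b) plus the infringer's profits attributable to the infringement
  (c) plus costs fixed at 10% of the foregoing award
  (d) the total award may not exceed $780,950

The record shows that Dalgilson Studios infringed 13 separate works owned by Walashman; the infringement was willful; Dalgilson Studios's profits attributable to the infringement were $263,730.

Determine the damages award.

Statutory damages: 13 × $8,590 = $111,670
Multiplied by 5: 5 × $111,670 = $558,350
Combined award: $558,350 + $263,730 = $822,080
Costs: 10% of $822,080 = $82,208
Award plus costs: $822,080 + $82,208 = $904,288
Cap at $780,950: $904,288 exceeds the cap → $780,950

$780,950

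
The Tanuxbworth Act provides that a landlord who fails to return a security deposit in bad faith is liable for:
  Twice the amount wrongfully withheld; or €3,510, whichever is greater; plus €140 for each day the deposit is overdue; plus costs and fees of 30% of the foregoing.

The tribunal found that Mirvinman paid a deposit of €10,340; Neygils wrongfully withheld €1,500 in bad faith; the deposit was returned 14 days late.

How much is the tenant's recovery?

Doubled: 2 × €1,500 = €3,000
Minimum €3,510: €3,000 is below the minimum → €3,510
Late-return penalty: 14 × €140 = €1,960
Damages plus late penalty: €3,510 + €1,960 = €5,470
Costs and fees: 30% of €5,470 = €1,641
Total recovery: €5,470 + €1,641 = €7,111

€7,111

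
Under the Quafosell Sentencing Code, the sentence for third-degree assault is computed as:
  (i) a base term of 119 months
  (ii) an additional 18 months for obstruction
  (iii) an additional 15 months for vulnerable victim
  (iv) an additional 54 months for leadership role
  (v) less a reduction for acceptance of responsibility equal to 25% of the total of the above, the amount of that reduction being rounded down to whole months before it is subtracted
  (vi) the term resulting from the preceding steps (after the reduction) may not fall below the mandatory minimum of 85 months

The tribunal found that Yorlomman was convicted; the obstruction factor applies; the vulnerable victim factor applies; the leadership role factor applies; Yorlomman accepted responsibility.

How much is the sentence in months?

Sentence: 155 months

Obstruction enhancement: +18 months
Vulnerable victim enhancement: +15 months
Leadership role enhancement: +54 months
Adjusted term: 119 months + 18 months + 15 months + 54 months = 206 months
Acceptance of responsibility reduction: 25% of 206 months = 51 months (rounded down)
After reduction: 206 − 51 = 155 months
Minimum 85 months: 155 months meets the minimum, no increase.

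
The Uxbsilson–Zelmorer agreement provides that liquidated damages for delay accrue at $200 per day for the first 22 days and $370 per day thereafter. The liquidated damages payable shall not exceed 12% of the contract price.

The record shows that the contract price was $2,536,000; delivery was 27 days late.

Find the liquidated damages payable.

Liquidated damages: $6,250

First 22 days: 22 × $200 = $4,400
Remaining days: (27 − 22) × $370 = $1,850
Accrued per-day damages: $4,400 + $1,850 = $6,250
Cap: 12% of $2,536,000 = $304,320
Cap at $304,320: $6,250 is within the cap, no reduction.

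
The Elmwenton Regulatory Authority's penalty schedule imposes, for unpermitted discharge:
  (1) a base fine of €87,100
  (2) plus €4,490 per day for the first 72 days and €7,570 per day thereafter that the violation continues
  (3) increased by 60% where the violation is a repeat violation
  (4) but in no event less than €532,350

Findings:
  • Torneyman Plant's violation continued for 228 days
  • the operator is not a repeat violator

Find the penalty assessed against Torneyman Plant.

Civil penalty: €1,591,300

First 72 days: 72 × €4,490 = €323,280
Remaining days: (228 − 72) × €7,570 = €1,180,920
Per-day component: €323,280 + €1,180,920 = €1,504,200
Base plus per-day: €87,100 + €1,504,200 = €1,591,300
The operator is not a repeat violator: no 60% increase.
Minimum €532,350: €1,591,300 meets the minimum, no increase.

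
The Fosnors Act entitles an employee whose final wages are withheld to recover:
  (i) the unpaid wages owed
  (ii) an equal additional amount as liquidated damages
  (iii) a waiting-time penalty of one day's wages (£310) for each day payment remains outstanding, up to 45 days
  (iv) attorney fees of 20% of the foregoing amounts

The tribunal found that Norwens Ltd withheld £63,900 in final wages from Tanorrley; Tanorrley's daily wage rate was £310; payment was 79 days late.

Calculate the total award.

Liquidated damages (equal amount): £63,900
Penalty days: min(79, 45) = 45
Waiting-time penalty: 45 × £310 = £13,950
Subtotal: £63,900 + £63,900 + £13,950 = £141,750
Attorney fees: 20% of £141,750 = £28,350
Total award: £141,750 + £28,350 = £170,100

£170,100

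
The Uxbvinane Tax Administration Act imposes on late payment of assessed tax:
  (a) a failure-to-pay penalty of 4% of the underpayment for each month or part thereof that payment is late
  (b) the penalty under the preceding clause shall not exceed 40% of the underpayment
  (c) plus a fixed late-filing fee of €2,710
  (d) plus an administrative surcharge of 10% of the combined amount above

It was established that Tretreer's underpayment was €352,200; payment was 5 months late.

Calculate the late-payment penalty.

€80,465

Accrued rate: 4% × 5 = 20%, capped at 40% → 20%
Failure-to-pay penalty: 20% of €352,200 = €70,440
Penalty before surcharge: €70,440 + €2,710 = €73,150
Administrative surcharge: 10% of €73,150 = €7,315
Total penalty: €73,150 + €7,315 = €80,465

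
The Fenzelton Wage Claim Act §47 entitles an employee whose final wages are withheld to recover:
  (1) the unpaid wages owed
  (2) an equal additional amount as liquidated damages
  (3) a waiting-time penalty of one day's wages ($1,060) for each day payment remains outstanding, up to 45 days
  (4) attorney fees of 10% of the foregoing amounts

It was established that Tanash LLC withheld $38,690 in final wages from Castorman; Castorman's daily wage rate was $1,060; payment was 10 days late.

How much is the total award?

Liquidated damages (equal amount): $38,690
Penalty days: min(10, 45) = 10
Waiting-time penalty: 10 × $1,060 = $10,600
Subtotal: $38,690 + $38,690 + $10,600 = $87,980
Attorney fees: 10% of $87,980 = $8,798
Total award: $87,980 + $8,798 = $96,778

$96,778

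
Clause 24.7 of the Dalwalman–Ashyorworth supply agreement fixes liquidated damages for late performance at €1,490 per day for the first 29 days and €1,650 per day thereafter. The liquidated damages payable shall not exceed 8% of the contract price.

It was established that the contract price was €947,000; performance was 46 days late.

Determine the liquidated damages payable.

First 29 days: 29 × €1,490 = €43,210
Remaining days: (46 − 29) × €1,650 = €28,050
Accrued per-day damages: €43,210 + €28,050 = €71,260
Cap: 8% of €947,000 = €75,760
Cap at €75,760: €71,260 is within the cap, no reduction.

€71,260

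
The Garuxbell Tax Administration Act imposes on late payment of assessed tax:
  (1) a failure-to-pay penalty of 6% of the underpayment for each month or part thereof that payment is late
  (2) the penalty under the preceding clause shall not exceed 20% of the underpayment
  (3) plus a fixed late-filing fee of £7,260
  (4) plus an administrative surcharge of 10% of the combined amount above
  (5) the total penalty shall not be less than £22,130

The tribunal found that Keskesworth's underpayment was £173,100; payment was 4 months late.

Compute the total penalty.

Penalty: £46,068

Accrued rate: 6% × 4 = 24%, capped at 20% → 20%
Failure-to-pay penalty: 20% of £173,100 = £34,620
Penalty before surcharge: £34,620 + £7,260 = £41,880
Administrative surcharge: 10% of £41,880 = £4,188
Total penalty: £41,880 + £4,188 = £46,068
Minimum £22,130: £46,068 meets the minimum, no increase.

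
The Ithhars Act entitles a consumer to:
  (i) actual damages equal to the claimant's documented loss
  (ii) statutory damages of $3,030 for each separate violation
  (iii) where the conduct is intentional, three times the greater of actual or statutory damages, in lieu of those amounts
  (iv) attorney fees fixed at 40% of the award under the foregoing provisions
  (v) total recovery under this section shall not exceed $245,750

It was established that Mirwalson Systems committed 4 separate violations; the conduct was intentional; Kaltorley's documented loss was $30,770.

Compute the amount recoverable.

$129,234

Statutory damages: 4 × $3,030 = $12,120
Greater of actual damages ($30,770) or statutory damages ($12,120): $30,770
Trebled: 3 × $30,770 = $92,310
Attorney fees: 40% of $92,310 = $36,924
Total before cap: $92,310 + $36,924 = $129,234
Cap at $245,750: $129,234 is within the cap, no reduction.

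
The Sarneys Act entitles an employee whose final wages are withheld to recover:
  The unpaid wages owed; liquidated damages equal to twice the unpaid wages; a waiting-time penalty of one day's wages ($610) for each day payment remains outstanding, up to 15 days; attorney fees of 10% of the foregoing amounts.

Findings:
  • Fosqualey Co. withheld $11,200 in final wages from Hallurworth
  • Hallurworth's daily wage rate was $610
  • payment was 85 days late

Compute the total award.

$47,025

Doubled: 2 × $11,200 = $22,400
Penalty days: min(85, 15) = 15
Waiting-time penalty: 15 × $610 = $9,150
Subtotal: $11,200 + $22,400 + $9,150 = $42,750
Attorney fees: 10% of $42,750 = $4,275
Total award: $42,750 + $4,275 = $47,025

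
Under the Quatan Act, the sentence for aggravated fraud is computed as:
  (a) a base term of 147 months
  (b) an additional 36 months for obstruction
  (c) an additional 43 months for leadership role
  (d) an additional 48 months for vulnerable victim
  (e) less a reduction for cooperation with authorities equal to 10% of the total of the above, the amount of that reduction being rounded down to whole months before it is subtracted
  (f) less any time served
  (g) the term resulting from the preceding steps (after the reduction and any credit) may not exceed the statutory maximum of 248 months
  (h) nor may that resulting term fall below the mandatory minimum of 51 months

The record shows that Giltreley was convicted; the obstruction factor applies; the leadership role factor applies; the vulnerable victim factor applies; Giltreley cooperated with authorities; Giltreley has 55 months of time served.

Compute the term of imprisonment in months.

Obstruction enhancement: +36 months
Leadership role enhancement: +43 months
Vulnerable victim enhancement: +48 months
Adjusted term: 147 months + 36 months + 43 months + 48 months = 274 months
Cooperation with authorities reduction: 10% of 274 months = 27 months (rounded down)
After reduction: 274 − 27 = 247 months
Less time served: 247 months − 55 months = 192 months
Cap at 248 months: 192 months is within the cap, no reduction.
Minimum 51 months: 192 months meets the minimum, no increase.

192 months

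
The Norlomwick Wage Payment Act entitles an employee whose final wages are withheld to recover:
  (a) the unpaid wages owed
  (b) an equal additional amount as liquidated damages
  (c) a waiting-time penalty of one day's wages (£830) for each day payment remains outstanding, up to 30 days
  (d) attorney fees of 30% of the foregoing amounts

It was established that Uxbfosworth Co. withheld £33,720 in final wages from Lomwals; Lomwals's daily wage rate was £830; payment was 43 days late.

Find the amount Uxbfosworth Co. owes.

Total award: £120,042

Liquidated damages (equal amount): £33,720
Penalty days: min(43, 30) = 30
Waiting-time penalty: 30 × £830 = £24,900
Subtotal: £33,720 + £33,720 + £24,900 = £92,340
Attorney fees: 30% of £92,340 = £27,702
Total award: £92,340 + £27,702 = £120,042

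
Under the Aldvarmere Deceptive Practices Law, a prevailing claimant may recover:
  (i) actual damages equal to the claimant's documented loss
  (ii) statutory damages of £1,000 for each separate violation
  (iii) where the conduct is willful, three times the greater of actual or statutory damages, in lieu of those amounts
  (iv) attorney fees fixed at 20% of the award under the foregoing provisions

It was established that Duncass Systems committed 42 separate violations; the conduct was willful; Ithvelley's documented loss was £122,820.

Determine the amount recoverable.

Total recovery: £442,152

Statutory damages: 42 × £1,000 = £42,000
Greater of actual damages (£122,820) or statutory damages (£42,000): £122,820
Trebled: 3 × £122,820 = £368,460
Attorney fees: 20% of £368,460 = £73,692
Total recovery: £368,460 + £73,692 = £442,152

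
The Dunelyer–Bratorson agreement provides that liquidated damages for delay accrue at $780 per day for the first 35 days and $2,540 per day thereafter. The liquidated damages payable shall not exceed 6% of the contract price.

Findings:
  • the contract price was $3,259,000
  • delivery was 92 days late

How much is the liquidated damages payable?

$172,080

First 35 days: 35 × $780 = $27,300
Remaining days: (92 − 35) × $2,540 = $144,780
Accrued per-day damages: $27,300 + $144,780 = $172,080
Cap: 6% of $3,259,000 = $195,540
Cap at $195,540: $172,080 is within the cap, no reduction.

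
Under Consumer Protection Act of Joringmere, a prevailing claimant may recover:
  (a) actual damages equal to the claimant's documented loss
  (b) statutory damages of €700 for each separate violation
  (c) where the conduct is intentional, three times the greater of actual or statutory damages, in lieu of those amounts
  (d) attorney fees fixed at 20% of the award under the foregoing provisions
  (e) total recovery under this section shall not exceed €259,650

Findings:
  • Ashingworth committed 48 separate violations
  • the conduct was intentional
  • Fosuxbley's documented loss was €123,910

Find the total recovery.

Total recovery: €259,650

Statutory damages: 48 × €700 = €33,600
Greater of actual damages (€123,910) or statutory damages (€33,600): €123,910
Trebled: 3 × €123,910 = €371,730
Attorney fees: 20% of €371,730 = €74,346
Total before cap: €371,730 + €74,346 = €446,076
Cap at €259,650: €446,076 exceeds the cap → €259,650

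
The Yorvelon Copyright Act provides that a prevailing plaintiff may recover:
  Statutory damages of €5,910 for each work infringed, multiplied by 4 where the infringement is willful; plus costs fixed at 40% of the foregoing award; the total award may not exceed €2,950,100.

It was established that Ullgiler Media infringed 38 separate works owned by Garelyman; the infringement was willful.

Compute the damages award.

Statutory damages: 38 × €5,910 = €224,580
Multiplied by 4: 4 × €224,580 = €898,320
Costs: 40% of €898,320 = €359,328
Award plus costs: €898,320 + €359,328 = €1,257,648
Cap at €2,950,100: €1,257,648 is within the cap, no reduction.

€1,257,648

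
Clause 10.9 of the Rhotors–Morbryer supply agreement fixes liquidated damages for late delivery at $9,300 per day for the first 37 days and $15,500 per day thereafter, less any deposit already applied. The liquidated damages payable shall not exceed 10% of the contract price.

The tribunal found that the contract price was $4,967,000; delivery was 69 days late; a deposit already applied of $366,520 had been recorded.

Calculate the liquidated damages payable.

$473,580

First 37 days: 37 × $9,300 = $344,100
Remaining days: (69 − 37) × $15,500 = $496,000
Accrued per-day damages: $344,100 + $496,000 = $840,100
Less deposit already applied: $840,100 − $366,520 = $473,580
Cap: 10% of $4,967,000 = $496,700
Cap at $496,700: $473,580 is within the cap, no reduction.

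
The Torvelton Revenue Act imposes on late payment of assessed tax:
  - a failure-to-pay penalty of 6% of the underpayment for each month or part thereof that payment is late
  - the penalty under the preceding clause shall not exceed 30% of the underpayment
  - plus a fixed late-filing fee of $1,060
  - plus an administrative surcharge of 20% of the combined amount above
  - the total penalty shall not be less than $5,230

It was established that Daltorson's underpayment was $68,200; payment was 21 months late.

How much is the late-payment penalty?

Penalty: $25,824

Accrued rate: 6% × 21 = 126%, capped at 30% → 30%
Failure-to-pay penalty: 30% of $68,200 = $20,460
Penalty before surcharge: $20,460 + $1,060 = $21,520
Administrative surcharge: 20% of $21,520 = $4,304
Total penalty: $21,520 + $4,304 = $25,824
Minimum $5,230: $25,824 meets the minimum, no increase.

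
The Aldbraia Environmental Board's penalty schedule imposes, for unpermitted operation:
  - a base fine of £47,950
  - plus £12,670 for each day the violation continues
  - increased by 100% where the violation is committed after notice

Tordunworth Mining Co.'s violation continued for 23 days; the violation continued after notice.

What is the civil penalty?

£678,720

Per-day component: 23 × £12,670 = £291,410
Base plus per-day: £47,950 + £291,410 = £339,360
Enhancement: 100% of £339,360 = £339,360
Enhanced fine: £339,360 + £339,360 = £678,720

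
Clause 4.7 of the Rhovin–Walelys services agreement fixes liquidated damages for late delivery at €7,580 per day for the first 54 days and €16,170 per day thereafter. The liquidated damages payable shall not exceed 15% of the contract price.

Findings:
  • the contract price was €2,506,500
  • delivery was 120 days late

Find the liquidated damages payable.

First 54 days: 54 × €7,580 = €409,320
Remaining days: (120 − 54) × €16,170 = €1,067,220
Accrued per-day damages: €409,320 + €1,067,220 = €1,476,540
Cap: 15% of €2,506,500 = €375,975
Cap at €375,975: €1,476,540 exceeds the cap → €375,975

Liquidated damages: €375,975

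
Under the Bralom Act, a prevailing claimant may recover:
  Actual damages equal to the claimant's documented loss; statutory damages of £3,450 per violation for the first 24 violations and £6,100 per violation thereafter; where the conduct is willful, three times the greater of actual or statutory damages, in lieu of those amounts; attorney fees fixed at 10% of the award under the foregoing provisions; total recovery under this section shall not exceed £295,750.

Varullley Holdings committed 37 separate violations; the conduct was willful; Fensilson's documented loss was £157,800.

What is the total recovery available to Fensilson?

£295,750

First 24 violations: 24 × £3,450 = £82,800
Remaining violations: (37 − 24) × £6,100 = £79,300
Statutory damages: £82,800 + £79,300 = £162,100
Greater of actual damages (£157,800) or statutory damages (£162,100): £162,100
Trebled: 3 × £162,100 = £486,300
Attorney fees: 10% of £486,300 = £48,630
Total before cap: £486,300 + £48,630 = £534,930
Cap at £295,750: £534,930 exceeds the cap → £295,750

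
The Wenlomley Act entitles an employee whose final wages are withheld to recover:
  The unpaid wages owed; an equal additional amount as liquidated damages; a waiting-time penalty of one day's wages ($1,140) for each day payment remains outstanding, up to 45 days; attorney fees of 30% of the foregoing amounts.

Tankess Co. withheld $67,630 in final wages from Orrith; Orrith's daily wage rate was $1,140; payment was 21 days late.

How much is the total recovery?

Liquidated damages (equal amount): $67,630
Penalty days: min(21, 45) = 21
Waiting-time penalty: 21 × $1,140 = $23,940
Subtotal: $67,630 + $67,630 + $23,940 = $159,200
Attorney fees: 30% of $159,200 = $47,760
Total award: $159,200 + $47,760 = $206,960

$206,960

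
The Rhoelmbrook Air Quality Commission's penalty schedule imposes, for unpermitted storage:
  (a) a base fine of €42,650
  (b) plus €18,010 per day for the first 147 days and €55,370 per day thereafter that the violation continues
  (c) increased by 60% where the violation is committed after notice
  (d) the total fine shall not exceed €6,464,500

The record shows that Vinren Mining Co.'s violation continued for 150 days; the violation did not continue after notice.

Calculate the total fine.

First 147 days: 147 × €18,010 = €2,647,470
Remaining days: (150 − 147) × €55,370 = €166,110
Per-day component: €2,647,470 + €166,110 = €2,813,580
Base plus per-day: €42,650 + €2,813,580 = €2,856,230
The violation did not continue after notice: no 60% increase.
Cap at €6,464,500: €2,856,230 is within the cap, no reduction.

€2,856,230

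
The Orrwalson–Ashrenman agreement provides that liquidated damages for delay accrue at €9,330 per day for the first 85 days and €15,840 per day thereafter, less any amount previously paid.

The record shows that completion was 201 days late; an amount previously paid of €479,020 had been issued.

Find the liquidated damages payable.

First 85 days: 85 × €9,330 = €793,050
Remaining days: (201 − 85) × €15,840 = €1,837,440
Accrued per-day damages: €793,050 + €1,837,440 = €2,630,490
Less amount previously paid: €2,630,490 − €479,020 = €2,151,470

€2,151,470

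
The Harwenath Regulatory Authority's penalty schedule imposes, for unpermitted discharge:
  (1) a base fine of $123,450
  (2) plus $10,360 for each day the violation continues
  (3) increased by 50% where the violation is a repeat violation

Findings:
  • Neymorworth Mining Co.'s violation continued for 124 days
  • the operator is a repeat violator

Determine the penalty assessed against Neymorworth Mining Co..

$2,112,135

Per-day component: 124 × $10,360 = $1,284,640
Base plus per-day: $123,450 + $1,284,640 = $1,408,090
Enhancement: 50% of $1,408,090 = $704,045
Enhanced fine: $1,408,090 + $704,045 = $2,112,135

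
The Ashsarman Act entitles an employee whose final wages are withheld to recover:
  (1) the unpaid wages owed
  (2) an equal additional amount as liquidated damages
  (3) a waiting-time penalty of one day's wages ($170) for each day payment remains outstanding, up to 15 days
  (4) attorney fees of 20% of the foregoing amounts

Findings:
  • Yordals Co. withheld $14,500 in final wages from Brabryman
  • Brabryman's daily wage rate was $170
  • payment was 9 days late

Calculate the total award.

Liquidated damages (equal amount): $14,500
Penalty days: min(9, 15) = 9
Waiting-time penalty: 9 × $170 = $1,530
Subtotal: $14,500 + $14,500 + $1,530 = $30,530
Attorney fees: 20% of $30,530 = $6,106
Total award: $30,530 + $6,106 = $36,636

$36,636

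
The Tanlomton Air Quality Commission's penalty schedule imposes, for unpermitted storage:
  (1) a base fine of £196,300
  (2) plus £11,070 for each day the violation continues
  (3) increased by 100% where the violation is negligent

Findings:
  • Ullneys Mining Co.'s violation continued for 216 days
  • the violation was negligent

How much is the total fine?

Per-day component: 216 × £11,070 = £2,391,120
Base plus per-day: £196,300 + £2,391,120 = £2,587,420
Enhancement: 100% of £2,587,420 = £2,587,420
Enhanced fine: £2,587,420 + £2,587,420 = £5,174,840

Civil penalty: £5,174,840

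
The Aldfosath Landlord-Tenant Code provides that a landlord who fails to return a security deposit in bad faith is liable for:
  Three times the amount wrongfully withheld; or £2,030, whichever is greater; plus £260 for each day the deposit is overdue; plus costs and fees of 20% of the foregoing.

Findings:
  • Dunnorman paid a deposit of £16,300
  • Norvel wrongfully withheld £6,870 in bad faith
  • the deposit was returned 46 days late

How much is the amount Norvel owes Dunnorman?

Trebled: 3 × £6,870 = £20,610
Minimum £2,030: £20,610 meets the minimum, no increase.
Late-return penalty: 46 × £260 = £11,960
Damages plus late penalty: £20,610 + £11,960 = £32,570
Costs and fees: 20% of £32,570 = £6,514
Total recovery: £32,570 + £6,514 = £39,084

Recovery: £39,084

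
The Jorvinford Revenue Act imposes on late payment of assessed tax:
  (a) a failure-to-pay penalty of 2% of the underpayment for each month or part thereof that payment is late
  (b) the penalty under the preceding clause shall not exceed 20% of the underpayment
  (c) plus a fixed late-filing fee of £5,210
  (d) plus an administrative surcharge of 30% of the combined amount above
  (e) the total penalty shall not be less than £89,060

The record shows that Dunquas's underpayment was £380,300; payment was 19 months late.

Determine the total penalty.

Accrued rate: 2% × 19 = 38%, capped at 20% → 20%
Failure-to-pay penalty: 20% of £380,300 = £76,060
Penalty before surcharge: £76,060 + £5,210 = £81,270
Administrative surcharge: 30% of £81,270 = £24,381
Total penalty: £81,270 + £24,381 = £105,651
Minimum £89,060: £105,651 meets the minimum, no increase.

Penalty: £105,651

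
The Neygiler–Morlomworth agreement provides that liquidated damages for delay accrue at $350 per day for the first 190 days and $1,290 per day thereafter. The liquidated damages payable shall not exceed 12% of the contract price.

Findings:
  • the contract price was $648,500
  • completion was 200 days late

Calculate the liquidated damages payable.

First 190 days: 190 × $350 = $66,500
Remaining days: (200 − 190) × $1,290 = $12,900
Accrued per-day damages: $66,500 + $12,900 = $79,400
Cap: 12% of $648,500 = $77,820
Cap at $77,820: $79,400 exceeds the cap → $77,820

$77,820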